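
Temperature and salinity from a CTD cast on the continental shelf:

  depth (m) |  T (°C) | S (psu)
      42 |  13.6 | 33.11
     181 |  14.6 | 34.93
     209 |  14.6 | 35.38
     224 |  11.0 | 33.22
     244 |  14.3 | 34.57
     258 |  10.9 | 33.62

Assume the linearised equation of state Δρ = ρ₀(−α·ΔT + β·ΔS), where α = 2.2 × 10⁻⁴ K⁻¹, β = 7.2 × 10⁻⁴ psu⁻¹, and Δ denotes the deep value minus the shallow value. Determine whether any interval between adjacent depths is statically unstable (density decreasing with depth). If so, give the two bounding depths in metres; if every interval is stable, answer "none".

209–224 m

Evaluate Δρ/ρ₀ = −αΔT + βΔS across each adjacent pair:
  42–181 m: −αΔT+βΔS = −(2.2 × 10⁻⁴)(+1.0)+(7.2 × 10⁻⁴)(+1.82) = 1.1 × 10⁻³ → stable
  181–209 m: −αΔT+βΔS = −(2.2 × 10⁻⁴)(+0.0)+(7.2 × 10⁻⁴)(+0.45) = 3.2 × 10⁻⁴ → stable
  209–224 m: −αΔT+βΔS = −(2.2 × 10⁻⁴)(-3.6)+(7.2 × 10⁻⁴)(-2.16) = -7.6 × 10⁻⁴ → UNSTABLE
  224–244 m: −αΔT+βΔS = −(2.2 × 10⁻⁴)(+3.3)+(7.2 × 10⁻⁴)(+1.35) = 2.5 × 10⁻⁴ → stable
  244–258 m: −αΔT+βΔS = −(2.2 × 10⁻⁴)(-3.4)+(7.2 × 10⁻⁴)(-0.95) = 6.4 × 10⁻⁵ → stable
The 209–224 m interval has Δρ < 0: lighter water underlies denser water.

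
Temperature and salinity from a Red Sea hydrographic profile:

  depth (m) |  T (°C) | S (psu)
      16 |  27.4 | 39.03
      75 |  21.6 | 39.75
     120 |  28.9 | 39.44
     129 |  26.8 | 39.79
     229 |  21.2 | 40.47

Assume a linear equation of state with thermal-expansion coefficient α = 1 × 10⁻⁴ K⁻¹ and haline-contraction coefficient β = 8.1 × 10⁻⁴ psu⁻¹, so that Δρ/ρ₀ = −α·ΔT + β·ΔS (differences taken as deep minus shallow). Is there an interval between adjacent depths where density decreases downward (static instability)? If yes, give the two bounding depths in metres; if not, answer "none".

Evaluate Δρ/ρ₀ = −αΔT + βΔS across each adjacent pair:
  16–75 m: −αΔT+βΔS = −(1 × 10⁻⁴)(-5.8)+(8.1 × 10⁻⁴)(+0.72) = 1.2 × 10⁻³ → stable
  75–120 m: −αΔT+βΔS = −(1 × 10⁻⁴)(+7.3)+(8.1 × 10⁻⁴)(-0.31) = -9.8 × 10⁻⁴ → UNSTABLE
  120–129 m: −αΔT+βΔS = −(1 × 10⁻⁴)(-2.1)+(8.1 × 10⁻⁴)(+0.35) = 4.9 × 10⁻⁴ → stable
  129–229 m: −αΔT+βΔS = −(1 × 10⁻⁴)(-5.6)+(8.1 × 10⁻⁴)(+0.68) = 1.1 × 10⁻³ → stable
The 75–120 m interval has Δρ < 0: lighter water underlies denser water.

75–120 m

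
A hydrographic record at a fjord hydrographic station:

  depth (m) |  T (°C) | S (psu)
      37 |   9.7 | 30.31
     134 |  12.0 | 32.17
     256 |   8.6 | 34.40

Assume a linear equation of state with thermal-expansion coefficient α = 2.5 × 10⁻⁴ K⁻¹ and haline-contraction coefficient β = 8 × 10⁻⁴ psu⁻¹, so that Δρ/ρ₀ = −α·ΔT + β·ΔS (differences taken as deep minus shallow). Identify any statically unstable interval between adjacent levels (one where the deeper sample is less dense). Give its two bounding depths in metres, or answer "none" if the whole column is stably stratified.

Evaluate Δρ/ρ₀ = −αΔT + βΔS across each adjacent pair:
  37–134 m: −αΔT+βΔS = −(2.5 × 10⁻⁴)(+2.3)+(8 × 10⁻⁴)(+1.86) = 9.1 × 10⁻⁴ → stable
  134–256 m: −αΔT+βΔS = −(2.5 × 10⁻⁴)(-3.4)+(8 × 10⁻⁴)(+2.23) = 2.6 × 10⁻³ → stable
Every interval has Δρ > 0: the column is stably stratified throughout.

none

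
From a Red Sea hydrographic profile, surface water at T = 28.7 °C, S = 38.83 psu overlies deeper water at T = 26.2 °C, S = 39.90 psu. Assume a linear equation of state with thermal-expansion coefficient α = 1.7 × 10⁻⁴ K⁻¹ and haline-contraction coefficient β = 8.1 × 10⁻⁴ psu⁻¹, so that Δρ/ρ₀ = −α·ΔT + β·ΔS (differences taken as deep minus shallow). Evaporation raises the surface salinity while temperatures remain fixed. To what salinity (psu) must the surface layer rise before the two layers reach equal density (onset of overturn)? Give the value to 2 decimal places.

Neutral buoyancy requires −α(T_deep − T_surf) + β(S_deep − S_surf′) = 0.
S_surf′ = S_deep − (α/β)·ΔT = 39.90 − (1.7 × 10⁻⁴/8.1 × 10⁻⁴)·(-2.5) = 40.4247 psu.
Increase required: 40.4247 − 38.83 = 1.5947 psu.

40.42 psu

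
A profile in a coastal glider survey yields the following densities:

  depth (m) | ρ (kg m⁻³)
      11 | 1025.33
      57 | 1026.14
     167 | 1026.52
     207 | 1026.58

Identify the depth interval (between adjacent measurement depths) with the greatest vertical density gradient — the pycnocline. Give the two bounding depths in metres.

Compute the density gradient over each adjacent pair:
  11–57 m: Δρ/Δz = 0.81/46 = 0.018 kg m⁻⁴
  57–167 m: Δρ/Δz = 0.38/110 = 3.5 × 10⁻³ kg m⁻⁴
  167–207 m: Δρ/Δz = 0.06/40 = 1.5 × 10⁻³ kg m⁻⁴
The largest gradient is in the 11–57 m interval — the pycnocline.

11–57 m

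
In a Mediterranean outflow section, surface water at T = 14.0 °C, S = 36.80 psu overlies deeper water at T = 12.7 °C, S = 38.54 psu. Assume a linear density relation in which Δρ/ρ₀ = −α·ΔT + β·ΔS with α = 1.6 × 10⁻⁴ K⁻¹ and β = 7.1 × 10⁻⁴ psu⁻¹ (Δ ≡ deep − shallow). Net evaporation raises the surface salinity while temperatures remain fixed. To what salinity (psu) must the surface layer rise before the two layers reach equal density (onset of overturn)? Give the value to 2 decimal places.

38.83 psu

Neutral buoyancy requires −α(T_deep − T_surf) + β(S_deep − S_surf′) = 0.
S_surf′ = S_deep − (α/β)·ΔT = 38.54 − (1.6 × 10⁻⁴/7.1 × 10⁻⁴)·(-1.3) = 38.8330 psu.
Increase required: 38.8330 − 36.80 = 2.0330 psu.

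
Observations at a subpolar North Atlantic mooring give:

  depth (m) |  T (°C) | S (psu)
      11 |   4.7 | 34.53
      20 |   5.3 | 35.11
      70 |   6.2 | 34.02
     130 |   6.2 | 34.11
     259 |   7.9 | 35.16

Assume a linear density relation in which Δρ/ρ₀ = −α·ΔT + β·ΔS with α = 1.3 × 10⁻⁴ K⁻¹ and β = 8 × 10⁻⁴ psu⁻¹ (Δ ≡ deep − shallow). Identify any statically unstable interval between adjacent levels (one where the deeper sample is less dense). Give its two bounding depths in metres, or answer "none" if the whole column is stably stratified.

Evaluate Δρ/ρ₀ = −αΔT + βΔS across each adjacent pair:
  11–20 m: −αΔT+βΔS = −(1.3 × 10⁻⁴)(+0.6)+(8 × 10⁻⁴)(+0.58) = 3.9 × 10⁻⁴ → stable
  20–70 m: −αΔT+βΔS = −(1.3 × 10⁻⁴)(+0.9)+(8 × 10⁻⁴)(-1.09) = -9.9 × 10⁻⁴ → UNSTABLE
  70–130 m: −αΔT+βΔS = −(1.3 × 10⁻⁴)(+0.0)+(8 × 10⁻⁴)(+0.09) = 7.2 × 10⁻⁵ → stable
  130–259 m: −αΔT+βΔS = −(1.3 × 10⁻⁴)(+1.7)+(8 × 10⁻⁴)(+1.05) = 6.2 × 10⁻⁴ → stable
The 20–70 m interval has Δρ < 0: lighter water underlies denser water.

20–70 m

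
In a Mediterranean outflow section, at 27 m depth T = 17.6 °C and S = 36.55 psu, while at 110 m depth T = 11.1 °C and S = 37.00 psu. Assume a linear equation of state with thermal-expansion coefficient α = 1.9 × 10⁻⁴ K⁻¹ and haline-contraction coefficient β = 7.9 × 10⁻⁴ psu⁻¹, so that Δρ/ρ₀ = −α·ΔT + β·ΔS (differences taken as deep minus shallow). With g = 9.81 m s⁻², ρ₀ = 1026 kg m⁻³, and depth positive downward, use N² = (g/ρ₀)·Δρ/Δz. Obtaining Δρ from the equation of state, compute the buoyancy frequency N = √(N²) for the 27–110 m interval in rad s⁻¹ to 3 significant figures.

ΔT = -6.5 K, ΔS = +0.45 psu (deep − shallow).
Δρ/ρ₀ = −αΔT + βΔS = 1.235 × 10⁻³ + 3.555 × 10⁻⁴ = 1.5905 × 10⁻³, so Δρ ≈ 1.632 kg m⁻³.
N² = (g/ρ₀)·Δρ/Δz = g·(Δρ/ρ₀)/Δz = 9.81 × 1.5905 × 10⁻³ / 83 = 1.8799 × 10⁻⁴ s⁻².
N = √(1.8799 × 10⁻⁴) = 0.013711 rad s⁻¹ ≈ 0.0137 rad s⁻¹.

0.0137 rad s⁻¹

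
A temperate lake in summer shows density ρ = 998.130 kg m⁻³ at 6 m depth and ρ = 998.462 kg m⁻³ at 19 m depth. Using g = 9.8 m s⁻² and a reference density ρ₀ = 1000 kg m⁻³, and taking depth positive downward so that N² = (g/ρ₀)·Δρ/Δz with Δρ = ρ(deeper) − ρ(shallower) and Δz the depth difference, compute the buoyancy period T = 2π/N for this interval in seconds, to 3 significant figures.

Δρ = 998.462 − 998.130 = 0.332 kg m⁻³ over Δz = 19 − 6 = 13 m.
N² = (9.8/1000) × (0.332/13) = 2.5028 × 10⁻⁴ s⁻².
N = √(2.5028 × 10⁻⁴) = 0.015820 rad s⁻¹, so T = 2π/N = 397.17 s ≈ 397 s.

397 s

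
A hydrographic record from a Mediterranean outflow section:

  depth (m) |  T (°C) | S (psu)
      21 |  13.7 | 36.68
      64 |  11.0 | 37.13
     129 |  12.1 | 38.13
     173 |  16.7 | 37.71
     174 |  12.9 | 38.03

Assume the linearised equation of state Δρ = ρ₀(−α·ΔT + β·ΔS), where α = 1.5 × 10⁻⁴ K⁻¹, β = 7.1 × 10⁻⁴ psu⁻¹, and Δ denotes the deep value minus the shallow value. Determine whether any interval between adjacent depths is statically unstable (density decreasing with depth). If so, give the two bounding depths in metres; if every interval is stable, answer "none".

Evaluate Δρ/ρ₀ = −αΔT + βΔS across each adjacent pair:
  21–64 m: −αΔT+βΔS = −(1.5 × 10⁻⁴)(-2.7)+(7.1 × 10⁻⁴)(+0.45) = 7.2 × 10⁻⁴ → stable
  64–129 m: −αΔT+βΔS = −(1.5 × 10⁻⁴)(+1.1)+(7.1 × 10⁻⁴)(+1.00) = 5.5 × 10⁻⁴ → stable
  129–173 m: −αΔT+βΔS = −(1.5 × 10⁻⁴)(+4.6)+(7.1 × 10⁻⁴)(-0.42) = -9.9 × 10⁻⁴ → UNSTABLE
  173–174 m: −αΔT+βΔS = −(1.5 × 10⁻⁴)(-3.8)+(7.1 × 10⁻⁴)(+0.32) = 8.0 × 10⁻⁴ → stable
The 129–173 m interval has Δρ < 0: lighter water underlies denser water.

129–173 m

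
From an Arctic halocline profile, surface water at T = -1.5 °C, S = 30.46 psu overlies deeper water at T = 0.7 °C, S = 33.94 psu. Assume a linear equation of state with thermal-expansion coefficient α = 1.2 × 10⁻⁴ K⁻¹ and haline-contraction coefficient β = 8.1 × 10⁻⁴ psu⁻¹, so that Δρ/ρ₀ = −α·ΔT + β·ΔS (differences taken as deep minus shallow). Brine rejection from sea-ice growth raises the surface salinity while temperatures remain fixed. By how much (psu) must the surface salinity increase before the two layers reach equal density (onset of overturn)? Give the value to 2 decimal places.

3.15 psu

Neutral buoyancy requires −α(T_deep − T_surf) + β(S_deep − S_surf′) = 0.
S_surf′ = S_deep − (α/β)·ΔT = 33.94 − (1.2 × 10⁻⁴/8.1 × 10⁻⁴)·(+2.2) = 33.6141 psu.
Increase required: 33.6141 − 30.46 = 3.1541 psu.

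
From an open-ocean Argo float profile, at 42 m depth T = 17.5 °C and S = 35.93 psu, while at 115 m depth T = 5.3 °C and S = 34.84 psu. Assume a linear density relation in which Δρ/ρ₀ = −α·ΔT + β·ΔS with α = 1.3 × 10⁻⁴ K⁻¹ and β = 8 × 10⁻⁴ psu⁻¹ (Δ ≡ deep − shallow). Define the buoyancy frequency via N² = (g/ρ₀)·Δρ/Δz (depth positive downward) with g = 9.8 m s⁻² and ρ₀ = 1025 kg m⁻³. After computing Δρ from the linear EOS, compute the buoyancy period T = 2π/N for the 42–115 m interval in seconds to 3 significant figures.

ΔT = -12.2 K, ΔS = -1.09 psu (deep − shallow).
Δρ/ρ₀ = −αΔT + βΔS = 1.586 × 10⁻³ − 8.72 × 10⁻⁴ = 7.14 × 10⁻⁴, so Δρ ≈ 0.7318 kg m⁻³.
N² = (g/ρ₀)·Δρ/Δz = g·(Δρ/ρ₀)/Δz = 9.8 × 7.14 × 10⁻⁴ / 73 = 9.5852 × 10⁻⁵ s⁻².
N = √(9.5852 × 10⁻⁵) = 9.7904 × 10⁻³ rad s⁻¹ → T = 2π/N = 641.77 s ≈ 642 s.

642 s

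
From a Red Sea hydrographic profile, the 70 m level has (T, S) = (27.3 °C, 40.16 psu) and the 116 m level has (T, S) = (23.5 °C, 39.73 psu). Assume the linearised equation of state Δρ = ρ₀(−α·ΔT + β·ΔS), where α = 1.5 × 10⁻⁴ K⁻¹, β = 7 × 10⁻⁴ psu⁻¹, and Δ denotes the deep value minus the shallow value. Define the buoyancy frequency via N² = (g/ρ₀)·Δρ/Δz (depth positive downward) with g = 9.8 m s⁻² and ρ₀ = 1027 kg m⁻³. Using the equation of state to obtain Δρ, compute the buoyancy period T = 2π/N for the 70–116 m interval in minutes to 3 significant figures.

ΔT = -3.8 K, ΔS = -0.43 psu (deep − shallow).
Δρ/ρ₀ = −αΔT + βΔS = 5.70 × 10⁻⁴ − 3.01 × 10⁻⁴ = 2.69 × 10⁻⁴, so Δρ ≈ 0.2763 kg m⁻³.
N² = (g/ρ₀)·Δρ/Δz = g·(Δρ/ρ₀)/Δz = 9.8 × 2.69 × 10⁻⁴ / 46 = 5.7309 × 10⁻⁵ s⁻².
N = √(5.7309 × 10⁻⁵) = 7.5703 × 10⁻³ rad s⁻¹ → T = 2π/N = 829.98 s = 13.833 min ≈ 13.8 min.

13.8 min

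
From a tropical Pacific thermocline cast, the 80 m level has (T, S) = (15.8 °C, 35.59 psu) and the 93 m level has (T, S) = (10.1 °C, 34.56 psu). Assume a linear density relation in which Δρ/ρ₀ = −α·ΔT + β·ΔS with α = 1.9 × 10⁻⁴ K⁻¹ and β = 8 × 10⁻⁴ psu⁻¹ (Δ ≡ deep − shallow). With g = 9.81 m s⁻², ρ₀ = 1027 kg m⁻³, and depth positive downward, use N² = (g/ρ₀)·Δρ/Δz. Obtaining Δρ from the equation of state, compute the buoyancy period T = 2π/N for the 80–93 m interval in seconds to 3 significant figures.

449 s

ΔT = -5.7 K, ΔS = -1.03 psu (deep − shallow).
Δρ/ρ₀ = −αΔT + βΔS = 1.083 × 10⁻³ − 8.24 × 10⁻⁴ = 2.59 × 10⁻⁴, so Δρ ≈ 0.2660 kg m⁻³.
N² = (g/ρ₀)·Δρ/Δz = g·(Δρ/ρ₀)/Δz = 9.81 × 2.59 × 10⁻⁴ / 13 = 1.9545 × 10⁻⁴ s⁻².
N = √(1.9545 × 10⁻⁴) = 0.013980 rad s⁻¹ → T = 2π/N = 449.44 s ≈ 449 s.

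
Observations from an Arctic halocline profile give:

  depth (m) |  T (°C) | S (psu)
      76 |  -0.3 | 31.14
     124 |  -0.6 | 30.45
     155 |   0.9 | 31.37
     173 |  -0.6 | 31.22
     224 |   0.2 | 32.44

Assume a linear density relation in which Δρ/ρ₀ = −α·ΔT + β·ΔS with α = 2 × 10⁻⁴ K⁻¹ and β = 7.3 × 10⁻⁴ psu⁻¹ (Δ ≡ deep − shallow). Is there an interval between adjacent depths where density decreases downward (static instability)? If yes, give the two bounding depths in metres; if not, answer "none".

76–124 m

Evaluate Δρ/ρ₀ = −αΔT + βΔS across each adjacent pair:
  76–124 m: −αΔT+βΔS = −(2 × 10⁻⁴)(-0.3)+(7.3 × 10⁻⁴)(-0.69) = -4.4 × 10⁻⁴ → UNSTABLE
  124–155 m: −αΔT+βΔS = −(2 × 10⁻⁴)(+1.5)+(7.3 × 10⁻⁴)(+0.92) = 3.7 × 10⁻⁴ → stable
  155–173 m: −αΔT+βΔS = −(2 × 10⁻⁴)(-1.5)+(7.3 × 10⁻⁴)(-0.15) = 1.9 × 10⁻⁴ → stable
  173–224 m: −αΔT+βΔS = −(2 × 10⁻⁴)(+0.8)+(7.3 × 10⁻⁴)(+1.22) = 7.3 × 10⁻⁴ → stable
The 76–124 m interval has Δρ < 0: lighter water underlies denser water.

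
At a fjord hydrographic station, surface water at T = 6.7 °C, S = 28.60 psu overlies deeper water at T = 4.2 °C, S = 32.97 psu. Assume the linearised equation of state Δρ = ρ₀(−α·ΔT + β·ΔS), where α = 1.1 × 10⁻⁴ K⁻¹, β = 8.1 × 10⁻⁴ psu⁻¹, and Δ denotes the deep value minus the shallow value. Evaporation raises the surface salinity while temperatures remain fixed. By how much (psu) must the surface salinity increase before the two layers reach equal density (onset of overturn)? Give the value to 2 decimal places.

4.71 psu

Neutral buoyancy requires −α(T_deep − T_surf) + β(S_deep − S_surf′) = 0.
S_surf′ = S_deep − (α/β)·ΔT = 32.97 − (1.1 × 10⁻⁴/8.1 × 10⁻⁴)·(-2.5) = 33.3095 psu.
Increase required: 33.3095 − 28.60 = 4.7095 psu.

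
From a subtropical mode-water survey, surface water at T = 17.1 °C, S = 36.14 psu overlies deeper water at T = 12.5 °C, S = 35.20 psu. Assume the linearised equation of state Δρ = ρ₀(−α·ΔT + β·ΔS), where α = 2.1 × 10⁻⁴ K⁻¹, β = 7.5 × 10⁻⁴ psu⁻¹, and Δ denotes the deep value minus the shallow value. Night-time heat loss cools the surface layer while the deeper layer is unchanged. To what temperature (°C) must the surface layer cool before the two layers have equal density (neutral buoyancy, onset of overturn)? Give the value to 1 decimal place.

Neutral buoyancy requires Δρ = 0, i.e. −α(T_deep − T_surf′) + β(S_deep − S_surf) = 0.
T_surf′ = T_deep − (β/α)·ΔS = 12.5 − (7.5 × 10⁻⁴/2.1 × 10⁻⁴)·(-0.94) = 15.857 °C.
Cooling required: 17.1 − (15.857) = 1.243 °C.

15.9 °C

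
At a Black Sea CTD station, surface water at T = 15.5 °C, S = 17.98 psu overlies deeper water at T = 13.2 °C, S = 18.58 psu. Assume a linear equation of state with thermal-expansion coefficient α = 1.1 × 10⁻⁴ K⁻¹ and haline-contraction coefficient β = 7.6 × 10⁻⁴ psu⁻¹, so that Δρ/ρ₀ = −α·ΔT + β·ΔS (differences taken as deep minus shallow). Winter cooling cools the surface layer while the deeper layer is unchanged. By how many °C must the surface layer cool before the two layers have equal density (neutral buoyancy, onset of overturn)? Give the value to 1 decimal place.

Neutral buoyancy requires Δρ = 0, i.e. −α(T_deep − T_surf′) + β(S_deep − S_surf) = 0.
T_surf′ = T_deep − (β/α)·ΔS = 13.2 − (7.6 × 10⁻⁴/1.1 × 10⁻⁴)·(+0.60) = 9.055 °C.
Cooling required: 15.5 − (9.055) = 6.445 °C.

6.4 °C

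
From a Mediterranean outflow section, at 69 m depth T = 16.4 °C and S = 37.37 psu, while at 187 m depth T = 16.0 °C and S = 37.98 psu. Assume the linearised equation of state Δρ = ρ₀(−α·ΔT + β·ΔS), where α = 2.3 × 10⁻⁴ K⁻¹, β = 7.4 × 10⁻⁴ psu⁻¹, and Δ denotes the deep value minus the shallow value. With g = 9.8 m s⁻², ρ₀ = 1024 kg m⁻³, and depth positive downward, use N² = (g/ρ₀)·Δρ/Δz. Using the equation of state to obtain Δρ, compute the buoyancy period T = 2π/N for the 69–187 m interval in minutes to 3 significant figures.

ΔT = -0.4 K, ΔS = +0.61 psu (deep − shallow).
Δρ/ρ₀ = −αΔT + βΔS = 9.20 × 10⁻⁵ + 4.514 × 10⁻⁴ = 5.434 × 10⁻⁴, so Δρ ≈ 0.5564 kg m⁻³.
N² = (g/ρ₀)·Δρ/Δz = g·(Δρ/ρ₀)/Δz = 9.8 × 5.434 × 10⁻⁴ / 118 = 4.5130 × 10⁻⁵ s⁻².
N = √(4.5130 × 10⁻⁵) = 6.7179 × 10⁻³ rad s⁻¹ → T = 2π/N = 935.29 s = 15.588 min ≈ 15.6 min.

15.6 min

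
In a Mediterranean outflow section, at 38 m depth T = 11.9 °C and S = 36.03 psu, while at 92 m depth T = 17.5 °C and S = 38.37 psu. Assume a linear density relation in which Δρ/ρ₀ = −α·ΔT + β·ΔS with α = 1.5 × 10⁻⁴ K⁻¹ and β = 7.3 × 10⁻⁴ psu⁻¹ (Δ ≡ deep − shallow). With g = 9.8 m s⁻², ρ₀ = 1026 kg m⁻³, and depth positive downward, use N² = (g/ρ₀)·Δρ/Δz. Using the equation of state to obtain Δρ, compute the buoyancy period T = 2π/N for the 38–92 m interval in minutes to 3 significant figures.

ΔT = +5.6 K, ΔS = +2.34 psu (deep − shallow).
Δρ/ρ₀ = −αΔT + βΔS = -8.40 × 10⁻⁴ + 1.7082 × 10⁻³ = 8.682 × 10⁻⁴, so Δρ ≈ 0.8908 kg m⁻³.
N² = (g/ρ₀)·Δρ/Δz = g·(Δρ/ρ₀)/Δz = 9.8 × 8.682 × 10⁻⁴ / 54 = 1.5756 × 10⁻⁴ s⁻².
N = √(1.5756 × 10⁻⁴) = 0.012552 rad s⁻¹ → T = 2π/N = 500.57 s = 8.3428 min ≈ 8.34 min.

8.34 min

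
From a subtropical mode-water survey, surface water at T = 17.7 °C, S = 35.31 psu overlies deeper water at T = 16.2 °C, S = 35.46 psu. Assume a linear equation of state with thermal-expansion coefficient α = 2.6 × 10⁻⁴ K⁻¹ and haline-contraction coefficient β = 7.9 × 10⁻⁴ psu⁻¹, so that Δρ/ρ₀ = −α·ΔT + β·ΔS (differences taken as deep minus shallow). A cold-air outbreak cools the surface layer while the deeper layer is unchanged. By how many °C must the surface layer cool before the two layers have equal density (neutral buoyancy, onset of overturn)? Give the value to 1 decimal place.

Neutral buoyancy requires Δρ = 0, i.e. −α(T_deep − T_surf′) + β(S_deep − S_surf) = 0.
T_surf′ = T_deep − (β/α)·ΔS = 16.2 − (7.9 × 10⁻⁴/2.6 × 10⁻⁴)·(+0.15) = 15.744 °C.
Cooling required: 17.7 − (15.744) = 1.956 °C.

2.0 °C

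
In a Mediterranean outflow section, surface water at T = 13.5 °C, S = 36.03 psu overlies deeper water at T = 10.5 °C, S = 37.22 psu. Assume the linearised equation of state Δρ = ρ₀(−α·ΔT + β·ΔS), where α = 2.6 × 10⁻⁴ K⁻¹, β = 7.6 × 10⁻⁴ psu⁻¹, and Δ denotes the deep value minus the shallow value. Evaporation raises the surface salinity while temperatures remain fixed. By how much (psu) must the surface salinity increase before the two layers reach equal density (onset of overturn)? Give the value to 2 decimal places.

Neutral buoyancy requires −α(T_deep − T_surf) + β(S_deep − S_surf′) = 0.
S_surf′ = S_deep − (α/β)·ΔT = 37.22 − (2.6 × 10⁻⁴/7.6 × 10⁻⁴)·(-3.0) = 38.2463 psu.
Increase required: 38.2463 − 36.03 = 2.2163 psu.

2.22 psu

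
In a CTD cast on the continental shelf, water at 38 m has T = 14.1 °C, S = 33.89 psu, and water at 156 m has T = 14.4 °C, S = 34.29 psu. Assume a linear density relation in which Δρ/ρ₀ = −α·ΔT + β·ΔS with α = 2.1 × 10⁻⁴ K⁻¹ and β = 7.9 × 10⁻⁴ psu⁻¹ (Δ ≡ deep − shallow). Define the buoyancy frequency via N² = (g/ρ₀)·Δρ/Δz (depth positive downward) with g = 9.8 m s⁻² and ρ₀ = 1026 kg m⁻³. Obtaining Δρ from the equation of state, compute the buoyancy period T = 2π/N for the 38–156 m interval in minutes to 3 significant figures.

22.8 min

ΔT = +0.3 K, ΔS = +0.40 psu (deep − shallow).
Δρ/ρ₀ = −αΔT + βΔS = -6.30 × 10⁻⁵ + 3.16 × 10⁻⁴ = 2.53 × 10⁻⁴, so Δρ ≈ 0.2596 kg m⁻³.
N² = (g/ρ₀)·Δρ/Δz = g·(Δρ/ρ₀)/Δz = 9.8 × 2.53 × 10⁻⁴ / 118 = 2.1012 × 10⁻⁵ s⁻².
N = √(2.1012 × 10⁻⁵) = 4.5839 × 10⁻³ rad s⁻¹ → T = 2π/N = 1.3707 × 10³ s = 22.845 min ≈ 22.8 min.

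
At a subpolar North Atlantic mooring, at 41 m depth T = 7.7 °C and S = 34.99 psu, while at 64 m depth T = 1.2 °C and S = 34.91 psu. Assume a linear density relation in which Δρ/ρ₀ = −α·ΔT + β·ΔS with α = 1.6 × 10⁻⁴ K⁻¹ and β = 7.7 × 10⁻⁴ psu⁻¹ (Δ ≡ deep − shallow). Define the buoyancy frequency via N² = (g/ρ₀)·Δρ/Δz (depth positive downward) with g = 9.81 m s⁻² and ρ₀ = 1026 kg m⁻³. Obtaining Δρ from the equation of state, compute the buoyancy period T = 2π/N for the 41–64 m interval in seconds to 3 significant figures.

ΔT = -6.5 K, ΔS = -0.08 psu (deep − shallow).
Δρ/ρ₀ = −αΔT + βΔS = 1.04 × 10⁻³ − 6.16 × 10⁻⁵ = 9.784 × 10⁻⁴, so Δρ ≈ 1.004 kg m⁻³.
N² = (g/ρ₀)·Δρ/Δz = g·(Δρ/ρ₀)/Δz = 9.81 × 9.784 × 10⁻⁴ / 23 = 4.1731 × 10⁻⁴ s⁻².
N = √(4.1731 × 10⁻⁴) = 0.020428 rad s⁻¹ → T = 2π/N = 307.58 s ≈ 308 s.

308 s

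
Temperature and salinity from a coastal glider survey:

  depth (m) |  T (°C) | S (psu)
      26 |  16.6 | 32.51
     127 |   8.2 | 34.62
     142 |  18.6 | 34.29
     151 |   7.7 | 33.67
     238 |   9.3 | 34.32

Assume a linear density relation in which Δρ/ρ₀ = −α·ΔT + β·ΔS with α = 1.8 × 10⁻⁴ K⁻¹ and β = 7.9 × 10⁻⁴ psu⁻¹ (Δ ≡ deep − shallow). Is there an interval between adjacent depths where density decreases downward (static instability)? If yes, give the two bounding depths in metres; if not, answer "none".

Evaluate Δρ/ρ₀ = −αΔT + βΔS across each adjacent pair:
  26–127 m: −αΔT+βΔS = −(1.8 × 10⁻⁴)(-8.4)+(7.9 × 10⁻⁴)(+2.11) = 3.2 × 10⁻³ → stable
  127–142 m: −αΔT+βΔS = −(1.8 × 10⁻⁴)(+10.4)+(7.9 × 10⁻⁴)(-0.33) = -2.1 × 10⁻³ → UNSTABLE
  142–151 m: −αΔT+βΔS = −(1.8 × 10⁻⁴)(-10.9)+(7.9 × 10⁻⁴)(-0.62) = 1.5 × 10⁻³ → stable
  151–238 m: −αΔT+βΔS = −(1.8 × 10⁻⁴)(+1.6)+(7.9 × 10⁻⁴)(+0.65) = 2.3 × 10⁻⁴ → stable
The 127–142 m interval has Δρ < 0: lighter water underlies denser water.

127–142 m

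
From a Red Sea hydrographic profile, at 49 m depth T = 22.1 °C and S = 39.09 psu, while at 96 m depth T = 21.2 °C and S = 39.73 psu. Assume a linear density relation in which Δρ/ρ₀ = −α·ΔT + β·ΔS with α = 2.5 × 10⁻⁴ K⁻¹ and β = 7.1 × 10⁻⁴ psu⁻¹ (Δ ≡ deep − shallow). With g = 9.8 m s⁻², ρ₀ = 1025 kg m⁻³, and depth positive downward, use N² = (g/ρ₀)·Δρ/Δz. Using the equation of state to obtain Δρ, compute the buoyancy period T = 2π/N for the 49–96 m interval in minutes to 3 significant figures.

ΔT = -0.9 K, ΔS = +0.64 psu (deep − shallow).
Δρ/ρ₀ = −αΔT + βΔS = 2.25 × 10⁻⁴ + 4.544 × 10⁻⁴ = 6.794 × 10⁻⁴, so Δρ ≈ 0.6964 kg m⁻³.
N² = (g/ρ₀)·Δρ/Δz = g·(Δρ/ρ₀)/Δz = 9.8 × 6.794 × 10⁻⁴ / 47 = 1.4166 × 10⁻⁴ s⁻².
N = √(1.4166 × 10⁻⁴) = 0.011902 rad s⁻¹ → T = 2π/N = 527.91 s = 8.7985 min ≈ 8.80 min.

8.80 min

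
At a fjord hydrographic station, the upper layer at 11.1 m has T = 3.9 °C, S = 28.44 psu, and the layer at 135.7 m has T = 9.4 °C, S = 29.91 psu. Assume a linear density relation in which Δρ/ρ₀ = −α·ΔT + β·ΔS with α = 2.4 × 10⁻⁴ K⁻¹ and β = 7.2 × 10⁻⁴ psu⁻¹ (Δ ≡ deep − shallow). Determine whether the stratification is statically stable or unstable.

unstable

ΔT = 9.4 − 3.9 = +5.5 K and ΔS = 29.91 − 28.44 = +1.47 psu (deep − shallow).
−αΔT = -1.32 × 10⁻³; βΔS = 1.0584 × 10⁻³; sum Δρ/ρ₀ = -2.616 × 10⁻⁴.
Δρ/ρ₀ < 0, so Δρ < 0: deeper water is lighter → statically unstable; the column would overturn.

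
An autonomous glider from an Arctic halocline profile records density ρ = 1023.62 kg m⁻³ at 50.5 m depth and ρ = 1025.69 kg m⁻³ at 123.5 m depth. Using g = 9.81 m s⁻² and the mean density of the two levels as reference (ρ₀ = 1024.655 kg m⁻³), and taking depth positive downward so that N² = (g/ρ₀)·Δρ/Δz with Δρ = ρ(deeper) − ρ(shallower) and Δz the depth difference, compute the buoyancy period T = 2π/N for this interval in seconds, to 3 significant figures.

Δρ = 1025.69 − 1023.62 = 2.07 kg m⁻³ over Δz = 123.5 − 50.5 = 73 m.
N² = (9.81/1024.655) × (2.07/73) = 2.7148 × 10⁻⁴ s⁻².
N = √(2.7148 × 10⁻⁴) = 0.016477 rad s⁻¹, so T = 2π/N = 381.33 s ≈ 381 s.

381 s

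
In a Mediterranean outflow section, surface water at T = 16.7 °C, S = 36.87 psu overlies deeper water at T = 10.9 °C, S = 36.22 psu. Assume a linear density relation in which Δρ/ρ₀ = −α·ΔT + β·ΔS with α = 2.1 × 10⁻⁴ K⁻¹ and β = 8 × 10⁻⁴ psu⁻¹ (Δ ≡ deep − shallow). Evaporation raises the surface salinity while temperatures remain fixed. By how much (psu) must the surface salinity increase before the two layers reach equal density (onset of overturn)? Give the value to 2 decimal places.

Neutral buoyancy requires −α(T_deep − T_surf) + β(S_deep − S_surf′) = 0.
S_surf′ = S_deep − (α/β)·ΔT = 36.22 − (2.1 × 10⁻⁴/8 × 10⁻⁴)·(-5.8) = 37.7425 psu.
Increase required: 37.7425 − 36.87 = 0.8725 psu.

0.87 psu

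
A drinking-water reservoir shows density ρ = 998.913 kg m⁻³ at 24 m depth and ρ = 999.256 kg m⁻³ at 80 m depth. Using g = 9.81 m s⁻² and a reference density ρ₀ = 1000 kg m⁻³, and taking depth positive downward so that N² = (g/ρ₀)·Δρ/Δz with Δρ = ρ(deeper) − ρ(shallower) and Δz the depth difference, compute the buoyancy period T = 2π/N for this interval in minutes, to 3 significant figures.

Δρ = 999.256 − 998.913 = 0.343 kg m⁻³ over Δz = 80 − 24 = 56 m.
N² = (9.81/1000) × (0.343/56) = 6.0086 × 10⁻⁵ s⁻².
N = √(6.0086 × 10⁻⁵) = 7.7515 × 10⁻³ rad s⁻¹, so T = 2π/N = 810.58 s = 13.510 min ≈ 13.5 min.

13.5 min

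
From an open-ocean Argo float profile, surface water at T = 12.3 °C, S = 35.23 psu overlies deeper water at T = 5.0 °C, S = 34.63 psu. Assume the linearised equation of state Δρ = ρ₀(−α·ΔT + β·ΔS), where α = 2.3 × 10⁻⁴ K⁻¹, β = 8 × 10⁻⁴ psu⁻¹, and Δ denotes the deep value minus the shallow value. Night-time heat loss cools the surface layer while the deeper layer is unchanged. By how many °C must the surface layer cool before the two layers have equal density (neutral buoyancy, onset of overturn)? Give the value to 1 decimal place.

5.2 °C

Neutral buoyancy requires Δρ = 0, i.e. −α(T_deep − T_surf′) + β(S_deep − S_surf) = 0.
T_surf′ = T_deep − (β/α)·ΔS = 5.0 − (8 × 10⁻⁴/2.3 × 10⁻⁴)·(-0.60) = 7.087 °C.
Cooling required: 12.3 − (7.087) = 5.213 °C.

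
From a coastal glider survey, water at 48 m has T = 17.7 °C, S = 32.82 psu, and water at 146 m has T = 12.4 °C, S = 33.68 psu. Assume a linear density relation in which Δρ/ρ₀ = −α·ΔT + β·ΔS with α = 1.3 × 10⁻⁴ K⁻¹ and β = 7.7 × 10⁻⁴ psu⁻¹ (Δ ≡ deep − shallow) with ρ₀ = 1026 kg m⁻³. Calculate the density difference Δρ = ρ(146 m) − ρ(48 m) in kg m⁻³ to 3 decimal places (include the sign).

+1.386 kg m⁻³

ΔT = -5.3 K, ΔS = +0.86 psu (deep − shallow).
Δρ/ρ₀ = −(1.3 × 10⁻⁴)(-5.3) + (7.7 × 10⁻⁴)(+0.86) = 1.3512 × 10⁻³.
Δρ = 1026 × (1.3512 × 10⁻³) = +1.386 kg m⁻³.
Positive Δρ: denser below, stable.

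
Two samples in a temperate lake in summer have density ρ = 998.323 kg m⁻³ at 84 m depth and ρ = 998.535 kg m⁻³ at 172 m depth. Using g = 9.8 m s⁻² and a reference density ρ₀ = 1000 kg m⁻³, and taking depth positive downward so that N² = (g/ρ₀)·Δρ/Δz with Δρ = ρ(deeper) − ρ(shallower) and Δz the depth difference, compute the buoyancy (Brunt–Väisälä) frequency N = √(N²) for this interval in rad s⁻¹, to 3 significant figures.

Δρ = 998.535 − 998.323 = 0.212 kg m⁻³ over Δz = 172 − 84 = 88 m.
N² = (9.8/1000) × (0.212/88) = 2.3609 × 10⁻⁵ s⁻².
N = √(2.3609 × 10⁻⁵) = 4.8589 × 10⁻³ rad s⁻¹ ≈ 4.86 × 10⁻³ rad s⁻¹.

4.86 × 10⁻³ rad s⁻¹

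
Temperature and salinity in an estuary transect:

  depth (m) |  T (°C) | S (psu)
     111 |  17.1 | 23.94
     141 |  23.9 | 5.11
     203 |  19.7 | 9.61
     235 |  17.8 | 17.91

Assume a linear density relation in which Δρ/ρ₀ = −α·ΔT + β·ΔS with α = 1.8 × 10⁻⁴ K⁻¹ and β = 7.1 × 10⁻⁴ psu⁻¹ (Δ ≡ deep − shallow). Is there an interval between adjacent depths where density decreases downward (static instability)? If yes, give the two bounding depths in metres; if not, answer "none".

111–141 m

Evaluate Δρ/ρ₀ = −αΔT + βΔS across each adjacent pair:
  111–141 m: −αΔT+βΔS = −(1.8 × 10⁻⁴)(+6.8)+(7.1 × 10⁻⁴)(-18.83) = -0.015 → UNSTABLE
  141–203 m: −αΔT+βΔS = −(1.8 × 10⁻⁴)(-4.2)+(7.1 × 10⁻⁴)(+4.50) = 4.0 × 10⁻³ → stable
  203–235 m: −αΔT+βΔS = −(1.8 × 10⁻⁴)(-1.9)+(7.1 × 10⁻⁴)(+8.30) = 6.2 × 10⁻³ → stable
The 111–141 m interval has Δρ < 0: lighter water underlies denser water.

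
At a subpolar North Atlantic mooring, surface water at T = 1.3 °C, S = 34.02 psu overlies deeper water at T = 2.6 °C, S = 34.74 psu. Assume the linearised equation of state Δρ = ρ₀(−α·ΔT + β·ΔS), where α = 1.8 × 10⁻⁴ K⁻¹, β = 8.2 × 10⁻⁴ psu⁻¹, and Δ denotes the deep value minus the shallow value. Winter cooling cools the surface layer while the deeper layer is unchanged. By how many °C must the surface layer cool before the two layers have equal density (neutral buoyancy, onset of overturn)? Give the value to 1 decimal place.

2.0 °C

Neutral buoyancy requires Δρ = 0, i.e. −α(T_deep − T_surf′) + β(S_deep − S_surf) = 0.
T_surf′ = T_deep − (β/α)·ΔS = 2.6 − (8.2 × 10⁻⁴/1.8 × 10⁻⁴)·(+0.72) = -0.680 °C.
Cooling required: 1.3 − (-0.680) = 1.980 °C.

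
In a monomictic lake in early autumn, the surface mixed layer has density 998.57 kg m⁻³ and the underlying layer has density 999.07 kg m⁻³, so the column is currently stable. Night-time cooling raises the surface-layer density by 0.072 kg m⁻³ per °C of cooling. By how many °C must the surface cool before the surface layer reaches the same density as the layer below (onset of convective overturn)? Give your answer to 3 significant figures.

Density deficit of the surface layer: 999.07 − 998.57 = 0.5 kg m⁻³.
Required change = 0.5 / 0.072 = 6.94 °C.

6.94 °C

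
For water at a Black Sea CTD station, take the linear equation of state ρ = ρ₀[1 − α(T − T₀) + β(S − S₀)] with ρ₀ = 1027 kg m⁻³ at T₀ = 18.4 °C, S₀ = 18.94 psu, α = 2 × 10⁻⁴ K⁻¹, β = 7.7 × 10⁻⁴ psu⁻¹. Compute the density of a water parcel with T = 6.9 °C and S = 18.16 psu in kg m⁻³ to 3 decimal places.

1028.745 kg m⁻³

T − T₀ = -11.5 K, S − S₀ = -0.78 psu.
Bracket = 1 − α·(-11.5) + β·(-0.78) = 1 + (1.6994 × 10⁻³) = 1.0016994.
ρ = 1027 × 1.0016994 = 1028.745 kg m⁻³.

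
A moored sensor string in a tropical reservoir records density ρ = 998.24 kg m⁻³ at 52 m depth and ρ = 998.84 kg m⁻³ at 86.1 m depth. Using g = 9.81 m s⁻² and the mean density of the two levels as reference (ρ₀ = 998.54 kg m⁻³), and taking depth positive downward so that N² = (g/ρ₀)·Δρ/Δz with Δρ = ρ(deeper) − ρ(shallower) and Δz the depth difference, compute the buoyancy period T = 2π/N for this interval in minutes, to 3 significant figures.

Δρ = 998.84 − 998.24 = 0.60 kg m⁻³ over Δz = 86.1 − 52 = 34.1 m.
N² = (9.81/998.54) × (0.60/34.1) = 1.7286 × 10⁻⁴ s⁻².
N = √(1.7286 × 10⁻⁴) = 0.013148 rad s⁻¹, so T = 2π/N = 477.88 s = 7.9647 min ≈ 7.96 min.

7.96 min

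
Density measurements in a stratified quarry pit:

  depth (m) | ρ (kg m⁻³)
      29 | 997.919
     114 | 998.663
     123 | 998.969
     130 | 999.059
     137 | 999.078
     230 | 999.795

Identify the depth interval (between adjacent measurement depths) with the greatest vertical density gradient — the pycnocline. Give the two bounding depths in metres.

Compute the density gradient over each adjacent pair:
  29–114 m: Δρ/Δz = 0.744/85 = 8.8 × 10⁻³ kg m⁻⁴
  114–123 m: Δρ/Δz = 0.306/9 = 0.034 kg m⁻⁴
  123–130 m: Δρ/Δz = 0.090/7 = 0.013 kg m⁻⁴
  130–137 m: Δρ/Δz = 0.019/7 = 2.7 × 10⁻³ kg m⁻⁴
  137–230 m: Δρ/Δz = 0.717/93 = 7.7 × 10⁻³ kg m⁻⁴
The largest gradient is in the 114–123 m interval — the pycnocline.

114–123 m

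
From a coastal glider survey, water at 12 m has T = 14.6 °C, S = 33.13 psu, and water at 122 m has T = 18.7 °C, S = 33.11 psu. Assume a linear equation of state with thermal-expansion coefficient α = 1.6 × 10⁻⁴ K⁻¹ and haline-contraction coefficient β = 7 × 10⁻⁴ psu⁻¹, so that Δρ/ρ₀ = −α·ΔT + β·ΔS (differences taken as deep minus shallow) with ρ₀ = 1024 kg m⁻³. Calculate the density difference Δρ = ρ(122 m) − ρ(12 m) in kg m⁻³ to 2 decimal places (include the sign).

ΔT = +4.1 K, ΔS = -0.02 psu (deep − shallow).
Δρ/ρ₀ = −(1.6 × 10⁻⁴)(+4.1) + (7 × 10⁻⁴)(-0.02) = -6.70 × 10⁻⁴.
Δρ = 1024 × (-6.70 × 10⁻⁴) = -0.69 kg m⁻³.
Negative Δρ: lighter below, statically unstable.

-0.69 kg m⁻³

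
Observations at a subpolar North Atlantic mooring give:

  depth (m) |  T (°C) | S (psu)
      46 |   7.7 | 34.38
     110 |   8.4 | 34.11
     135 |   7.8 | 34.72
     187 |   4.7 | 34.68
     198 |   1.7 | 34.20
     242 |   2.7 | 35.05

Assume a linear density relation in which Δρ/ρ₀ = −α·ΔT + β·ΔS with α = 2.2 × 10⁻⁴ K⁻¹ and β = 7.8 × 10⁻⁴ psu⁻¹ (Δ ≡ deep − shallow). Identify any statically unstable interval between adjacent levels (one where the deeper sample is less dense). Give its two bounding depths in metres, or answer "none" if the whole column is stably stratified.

Evaluate Δρ/ρ₀ = −αΔT + βΔS across each adjacent pair:
  46–110 m: −αΔT+βΔS = −(2.2 × 10⁻⁴)(+0.7)+(7.8 × 10⁻⁴)(-0.27) = -3.6 × 10⁻⁴ → UNSTABLE
  110–135 m: −αΔT+βΔS = −(2.2 × 10⁻⁴)(-0.6)+(7.8 × 10⁻⁴)(+0.61) = 6.1 × 10⁻⁴ → stable
  135–187 m: −αΔT+βΔS = −(2.2 × 10⁻⁴)(-3.1)+(7.8 × 10⁻⁴)(-0.04) = 6.5 × 10⁻⁴ → stable
  187–198 m: −αΔT+βΔS = −(2.2 × 10⁻⁴)(-3.0)+(7.8 × 10⁻⁴)(-0.48) = 2.9 × 10⁻⁴ → stable
  198–242 m: −αΔT+βΔS = −(2.2 × 10⁻⁴)(+1.0)+(7.8 × 10⁻⁴)(+0.85) = 4.4 × 10⁻⁴ → stable
The 46–110 m interval has Δρ < 0: lighter water underlies denser water.

46–110 m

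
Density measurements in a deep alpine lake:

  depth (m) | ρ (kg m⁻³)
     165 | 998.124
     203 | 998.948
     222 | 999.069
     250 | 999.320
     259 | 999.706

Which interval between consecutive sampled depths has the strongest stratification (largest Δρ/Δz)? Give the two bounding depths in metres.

Compute the density gradient over each adjacent pair:
  165–203 m: Δρ/Δz = 0.824/38 = 0.022 kg m⁻⁴
  203–222 m: Δρ/Δz = 0.121/19 = 6.4 × 10⁻³ kg m⁻⁴
  222–250 m: Δρ/Δz = 0.251/28 = 9.0 × 10⁻³ kg m⁻⁴
  250–259 m: Δρ/Δz = 0.386/9 = 0.043 kg m⁻⁴
The largest gradient is in the 250–259 m interval — the pycnocline.

250–259 m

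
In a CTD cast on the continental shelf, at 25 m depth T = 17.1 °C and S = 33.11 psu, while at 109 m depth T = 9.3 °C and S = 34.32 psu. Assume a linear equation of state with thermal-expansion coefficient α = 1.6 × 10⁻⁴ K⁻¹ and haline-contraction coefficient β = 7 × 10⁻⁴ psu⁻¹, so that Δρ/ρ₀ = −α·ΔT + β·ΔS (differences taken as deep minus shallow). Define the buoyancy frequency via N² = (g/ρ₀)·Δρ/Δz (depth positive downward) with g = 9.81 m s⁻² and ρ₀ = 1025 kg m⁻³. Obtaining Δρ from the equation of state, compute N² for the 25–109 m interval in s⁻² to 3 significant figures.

ΔT = -7.8 K, ΔS = +1.21 psu (deep − shallow).
Δρ/ρ₀ = −αΔT + βΔS = 1.248 × 10⁻³ + 8.47 × 10⁻⁴ = 2.095 × 10⁻³, so Δρ ≈ 2.147 kg m⁻³.
N² = (g/ρ₀)·Δρ/Δz = g·(Δρ/ρ₀)/Δz = 9.81 × 2.095 × 10⁻³ / 84 = 2.4467 × 10⁻⁴ s⁻² ≈ 2.45 × 10⁻⁴ s⁻².

2.45 × 10⁻⁴ s⁻²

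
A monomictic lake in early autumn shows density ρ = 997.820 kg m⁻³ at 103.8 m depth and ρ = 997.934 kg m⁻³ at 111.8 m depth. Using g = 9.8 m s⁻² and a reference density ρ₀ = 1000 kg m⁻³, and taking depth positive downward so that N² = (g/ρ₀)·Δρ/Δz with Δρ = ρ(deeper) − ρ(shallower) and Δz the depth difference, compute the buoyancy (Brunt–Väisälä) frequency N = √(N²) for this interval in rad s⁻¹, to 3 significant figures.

Δρ = 997.934 − 997.820 = 0.114 kg m⁻³ over Δz = 111.8 − 103.8 = 8 m.
N² = (9.8/1000) × (0.114/8) = 1.3965 × 10⁻⁴ s⁻².
N = √(1.3965 × 10⁻⁴) = 0.011817 rad s⁻¹ ≈ 0.0118 rad s⁻¹.
Since Δρ > 0 the layer is stably stratified.

0.0118 rad s⁻¹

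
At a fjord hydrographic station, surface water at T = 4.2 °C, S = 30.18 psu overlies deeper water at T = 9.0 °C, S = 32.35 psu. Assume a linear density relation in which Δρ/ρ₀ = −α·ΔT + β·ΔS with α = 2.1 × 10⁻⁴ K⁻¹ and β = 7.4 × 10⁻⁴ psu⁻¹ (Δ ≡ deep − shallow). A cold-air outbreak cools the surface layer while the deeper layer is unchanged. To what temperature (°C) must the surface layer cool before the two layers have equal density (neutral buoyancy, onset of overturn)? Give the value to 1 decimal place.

Neutral buoyancy requires Δρ = 0, i.e. −α(T_deep − T_surf′) + β(S_deep − S_surf) = 0.
T_surf′ = T_deep − (β/α)·ΔS = 9.0 − (7.4 × 10⁻⁴/2.1 × 10⁻⁴)·(+2.17) = 1.353 °C.
Cooling required: 4.2 − (1.353) = 2.847 °C.

1.4 °C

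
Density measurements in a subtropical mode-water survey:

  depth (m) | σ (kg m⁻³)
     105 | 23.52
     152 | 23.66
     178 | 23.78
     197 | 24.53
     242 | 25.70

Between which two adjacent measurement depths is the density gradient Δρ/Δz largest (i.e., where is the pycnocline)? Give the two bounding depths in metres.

Compute the density gradient over each adjacent pair:
  105–152 m: Δρ/Δz = 0.14/47 = 3.0 × 10⁻³ kg m⁻⁴
  152–178 m: Δρ/Δz = 0.12/26 = 4.6 × 10⁻³ kg m⁻⁴
  178–197 m: Δρ/Δz = 0.75/19 = 0.039 kg m⁻⁴
  197–242 m: Δρ/Δz = 1.17/45 = 0.026 kg m⁻⁴
The largest gradient is in the 178–197 m interval — the pycnocline.

178–197 m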